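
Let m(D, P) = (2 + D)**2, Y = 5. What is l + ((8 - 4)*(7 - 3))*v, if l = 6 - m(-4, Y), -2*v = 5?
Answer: -38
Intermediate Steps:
v = -5/2 (v = -1/2*5 = -5/2 ≈ -2.5000)
l = 2 (l = 6 - (2 - 4)**2 = 6 - 1*(-2)**2 = 6 - 1*4 = 6 - 4 = 2)
l + ((8 - 4)*(7 - 3))*v = 2 + ((8 - 4)*(7 - 3))*(-5/2) = 2 + (4*4)*(-5/2) = 2 + 16*(-5/2) = 2 - 40 = -38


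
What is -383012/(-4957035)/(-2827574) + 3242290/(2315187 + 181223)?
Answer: 2272258919938744459/1749531969586935345 ≈ 1.2988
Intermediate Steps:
-383012/(-4957035)/(-2827574) + 3242290/(2315187 + 181223) = -383012*(-1/4957035)*(-1/2827574) + 3242290/2496410 = (383012/4957035)*(-1/2827574) + 3242290*(1/2496410) = -191506/7008191641545 + 324229/249641 = 2272258919938744459/1749531969586935345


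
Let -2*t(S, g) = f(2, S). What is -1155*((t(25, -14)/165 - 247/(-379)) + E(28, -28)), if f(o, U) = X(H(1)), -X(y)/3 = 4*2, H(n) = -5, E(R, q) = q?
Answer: 11939739/379 ≈ 31503.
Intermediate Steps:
X(y) = -24 (X(y) = -12*2 = -3*8 = -24)
f(o, U) = -24
t(S, g) = 12 (t(S, g) = -1/2*(-24) = 12)
-1155*((t(25, -14)/165 - 247/(-379)) + E(28, -28)) = -1155*((12/165 - 247/(-379)) - 28) = -1155*((12*(1/165) - 247*(-1/379)) - 28) = -1155*((4/55 + 247/379) - 28) = -1155*(15101/20845 - 28) = -1155*(-568559/20845) = 11939739/379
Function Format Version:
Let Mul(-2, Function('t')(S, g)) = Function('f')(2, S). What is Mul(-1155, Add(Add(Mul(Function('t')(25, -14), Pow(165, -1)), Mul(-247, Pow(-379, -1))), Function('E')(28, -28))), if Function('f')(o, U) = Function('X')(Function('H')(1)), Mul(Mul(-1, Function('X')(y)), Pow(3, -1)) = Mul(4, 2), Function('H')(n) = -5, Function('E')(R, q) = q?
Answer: Rational(11939739, 379) ≈ 31503.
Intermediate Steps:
Function('X')(y) = -24 (Function('X')(y) = Mul(-3, Mul(4, 2)) = Mul(-3, 8) = -24)
Function('f')(o, U) = -24
Function('t')(S, g) = 12 (Function('t')(S, g) = Mul(Rational(-1, 2), -24) = 12)
Mul(-1155, Add(Add(Mul(Function('t')(25, -14), Pow(165, -1)), Mul(-247, Pow(-379, -1))), Function('E')(28, -28))) = Mul(-1155, Add(Add(Mul(12, Pow(165, -1)), Mul(-247, Pow(-379, -1))), -28)) = Mul(-1155, Add(Add(Mul(12, Rational(1, 165)), Mul(-247, Rational(-1, 379))), -28)) = Mul(-1155, Add(Add(Rational(4, 55), Rational(247, 379)), -28)) = Mul(-1155, Add(Rational(15101, 20845), -28)) = Mul(-1155, Rational(-568559, 20845)) = Rational(11939739, 379)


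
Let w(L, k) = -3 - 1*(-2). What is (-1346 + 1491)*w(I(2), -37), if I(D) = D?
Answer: -145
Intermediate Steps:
w(L, k) = -1 (w(L, k) = -3 + 2 = -1)
(-1346 + 1491)*w(I(2), -37) = (-1346 + 1491)*(-1) = 145*(-1) = -145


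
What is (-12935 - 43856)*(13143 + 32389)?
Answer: -2585807812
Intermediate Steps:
(-12935 - 43856)*(13143 + 32389) = -56791*45532 = -2585807812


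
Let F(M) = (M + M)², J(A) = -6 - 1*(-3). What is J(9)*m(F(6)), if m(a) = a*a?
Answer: -62208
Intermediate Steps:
J(A) = -3 (J(A) = -6 + 3 = -3)
F(M) = 4*M² (F(M) = (2*M)² = 4*M²)
m(a) = a²
J(9)*m(F(6)) = -3*(4*6²)² = -3*(4*36)² = -3*144² = -3*20736 = -62208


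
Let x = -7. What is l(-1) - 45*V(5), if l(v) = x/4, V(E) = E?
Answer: -907/4 ≈ -226.75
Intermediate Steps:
l(v) = -7/4
l(-1) - 45*V(5) = -7/4 - 45*5 = -7/4 - 225 = -907/4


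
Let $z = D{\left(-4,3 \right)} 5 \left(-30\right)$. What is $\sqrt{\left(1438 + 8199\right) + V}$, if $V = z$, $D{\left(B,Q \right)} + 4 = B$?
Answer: $\sqrt{10837} \approx 104.1$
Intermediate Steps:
$D{\left(B,Q \right)} = -4 + B$
$z = 1200$ ($z = \left(-4 - 4\right) 5 \left(-30\right) = \left(-8\right) 5 \left(-30\right) = \left(-40\right) \left(-30\right) = 1200$)
$V = 1200$
$\sqrt{\left(1438 + 8199\right) + V} = \sqrt{\left(1438 + 8199\right) + 1200} = \sqrt{9637 + 1200} = \sqrt{10837}$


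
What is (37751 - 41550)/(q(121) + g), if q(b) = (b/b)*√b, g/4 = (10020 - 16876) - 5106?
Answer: 3799/47837 ≈ 0.079416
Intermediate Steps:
g = -47848 (g = 4*((10020 - 16876) - 5106) = 4*(-6856 - 5106) = 4*(-11962) = -47848)
q(b) = √b (q(b) = 1*√b = √b)
(37751 - 41550)/(q(121) + g) = (37751 - 41550)/(√121 - 47848) = -3799/(11 - 47848) = -3799/(-47837) = -3799*(-1/47837) = 3799/47837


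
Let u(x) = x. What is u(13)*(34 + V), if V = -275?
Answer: -3133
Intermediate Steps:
u(13)*(34 + V) = 13*(34 - 275) = 13*(-241) = -3133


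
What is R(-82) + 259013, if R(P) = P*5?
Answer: 258603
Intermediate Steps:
R(P) = 5*P
R(-82) + 259013 = 5*(-82) + 259013 = -410 + 259013 = 258603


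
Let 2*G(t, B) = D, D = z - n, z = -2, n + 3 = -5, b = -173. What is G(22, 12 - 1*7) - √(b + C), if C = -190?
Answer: 3 - 11*I*√3 ≈ 3.0 - 19.053*I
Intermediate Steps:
n = -8 (n = -3 - 5 = -8)
D = 6 (D = -2 - 1*(-8) = -2 + 8 = 6)
G(t, B) = 3 (G(t, B) = (½)*6 = 3)
G(22, 12 - 1*7) - √(b + C) = 3 - √(-173 - 190) = 3 - √(-363) = 3 - 11*I*√3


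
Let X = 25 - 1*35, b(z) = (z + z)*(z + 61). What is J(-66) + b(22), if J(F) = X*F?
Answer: 4312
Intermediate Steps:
b(z) = 2*z*(61 + z) (b(z) = (2*z)*(61 + z) = 2*z*(61 + z))
X = -10 (X = 25 - 35 = -10)
J(F) = -10*F
J(-66) + b(22) = -10*(-66) + 2*22*(61 + 22) = 660 + 2*22*83 = 660 + 3652 = 4312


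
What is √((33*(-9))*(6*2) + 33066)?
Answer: 3*√3278 ≈ 171.76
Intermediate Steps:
√((33*(-9))*(6*2) + 33066) = √(-297*12 + 33066) = √(-3564 + 33066) = √29502 = 3*√3278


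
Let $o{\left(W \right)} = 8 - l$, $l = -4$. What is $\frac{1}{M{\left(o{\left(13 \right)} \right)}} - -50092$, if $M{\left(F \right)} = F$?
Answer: $\frac{601105}{12} \approx 50092.0$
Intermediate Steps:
$o{\left(W \right)} = 12$ ($o{\left(W \right)} = 8 - -4 = 8 + 4 = 12$)
$\frac{1}{M{\left(o{\left(13 \right)} \right)}} - -50092 = \frac{1}{12} - -50092 = \frac{1}{12} + 50092 = \frac{601105}{12}$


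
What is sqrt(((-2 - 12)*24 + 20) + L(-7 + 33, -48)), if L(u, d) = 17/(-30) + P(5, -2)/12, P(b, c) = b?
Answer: I*sqrt(31615)/10 ≈ 17.781*I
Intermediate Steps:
L(u, d) = -3/20 (L(u, d) = 17/(-30) + 5/12 = 17*(-1/30) + 5*(1/12) = -17/30 + 5/12 = -3/20)
sqrt(((-2 - 12)*24 + 20) + L(-7 + 33, -48)) = sqrt(((-2 - 12)*24 + 20) - 3/20) = sqrt((-14*24 + 20) - 3/20) = sqrt((-336 + 20) - 3/20) = sqrt(-316 - 3/20) = sqrt(-6323/20) = I*sqrt(31615)/10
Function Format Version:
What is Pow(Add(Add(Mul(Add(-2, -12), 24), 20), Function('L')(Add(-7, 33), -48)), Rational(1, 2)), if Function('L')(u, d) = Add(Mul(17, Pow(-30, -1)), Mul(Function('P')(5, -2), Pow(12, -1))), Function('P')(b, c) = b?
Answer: Mul(Rational(1, 10), I, Pow(31615, Rational(1, 2))) ≈ Mul(17.781, I)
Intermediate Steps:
Function('L')(u, d) = Rational(-3, 20) (Function('L')(u, d) = Add(Mul(17, Pow(-30, -1)), Mul(5, Pow(12, -1))) = Add(Mul(17, Rational(-1, 30)), Mul(5, Rational(1, 12))) = Add(Rational(-17, 30), Rational(5, 12)) = Rational(-3, 20))
Pow(Add(Add(Mul(Add(-2, -12), 24), 20), Function('L')(Add(-7, 33), -48)), Rational(1, 2)) = Pow(Add(Add(Mul(Add(-2, -12), 24), 20), Rational(-3, 20)), Rational(1, 2)) = Pow(Add(Add(Mul(-14, 24), 20), Rational(-3, 20)), Rational(1, 2)) = Pow(Add(Add(-336, 20), Rational(-3, 20)), Rational(1, 2)) = Pow(Add(-316, Rational(-3, 20)), Rational(1, 2)) = Pow(Rational(-6323, 20), Rational(1, 2)) = Mul(Rational(1, 10), I, Pow(31615, Rational(1, 2)))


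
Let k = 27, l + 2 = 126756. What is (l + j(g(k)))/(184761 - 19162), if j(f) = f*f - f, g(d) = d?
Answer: 18208/23657 ≈ 0.76967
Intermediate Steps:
l = 126754 (l = -2 + 126756 = 126754)
j(f) = f² - f
(l + j(g(k)))/(184761 - 19162) = (126754 + 27*(-1 + 27))/(184761 - 19162) = (126754 + 27*26)/165599 = (126754 + 702)*(1/165599) = 127456*(1/165599) = 18208/23657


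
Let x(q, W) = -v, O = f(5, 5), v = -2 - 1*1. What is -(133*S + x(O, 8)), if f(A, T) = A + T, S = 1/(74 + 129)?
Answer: -106/29 ≈ -3.6552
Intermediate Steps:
S = 1/203 ≈ 0.0049261
v = -3 (v = -2 - 1 = -3)
O = 10 (O = 5 + 5 = 10)
x(q, W) = 3 (x(q, W) = -1*(-3) = 3)
-(133*S + x(O, 8)) = -(133*(1/203) + 3) = -(19/29 + 3) = -1*106/29 = -106/29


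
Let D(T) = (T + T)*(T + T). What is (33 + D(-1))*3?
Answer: 111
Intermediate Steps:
D(T) = 4*T**2 (D(T) = (2*T)*(2*T) = 4*T**2)
(33 + D(-1))*3 = (33 + 4*(-1)**2)*3 = (33 + 4*1)*3 = (33 + 4)*3 = 37*3 = 111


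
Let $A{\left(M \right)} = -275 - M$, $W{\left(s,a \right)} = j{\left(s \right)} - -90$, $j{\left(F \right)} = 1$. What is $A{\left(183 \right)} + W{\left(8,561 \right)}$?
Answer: $-367$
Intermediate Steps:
$W{\left(s,a \right)} = 91$ ($W{\left(s,a \right)} = 1 - -90 = 1 + 90 = 91$)
$A{\left(183 \right)} + W{\left(8,561 \right)} = \left(-275 - 183\right) + 91 = -458 + 91 = -367$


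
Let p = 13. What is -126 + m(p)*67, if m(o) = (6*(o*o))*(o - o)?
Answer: -126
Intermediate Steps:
m(o) = 0 (m(o) = (6*o²)*0 = 0)
-126 + m(p)*67 = -126 + 0*67 = -126 + 0 = -126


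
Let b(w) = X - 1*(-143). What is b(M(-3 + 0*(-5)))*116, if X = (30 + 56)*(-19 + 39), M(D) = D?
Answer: 216108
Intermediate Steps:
X = 1720 (X = 86*20 = 1720)
b(w) = 1863 (b(w) = 1720 - 1*(-143) = 1720 + 143 = 1863)
b(M(-3 + 0*(-5)))*116 = 1863*116 = 216108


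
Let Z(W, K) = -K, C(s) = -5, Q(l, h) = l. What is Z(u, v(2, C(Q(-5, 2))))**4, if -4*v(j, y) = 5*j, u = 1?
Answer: 625/16 ≈ 39.063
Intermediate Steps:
v(j, y) = -5*j/4
Z(u, v(2, C(Q(-5, 2))))**4 = (-(-5)*2/4)**4 = (-1*(-5/2))**4 = (5/2)**4 = 625/16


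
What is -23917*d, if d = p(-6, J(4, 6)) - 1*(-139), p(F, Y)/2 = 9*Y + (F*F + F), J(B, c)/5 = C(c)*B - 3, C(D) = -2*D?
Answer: 105019547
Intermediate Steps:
J(B, c) = -15 - 10*B*c (J(B, c) = 5*((-2*c)*B - 3) = 5*(-2*B*c - 3) = 5*(-3 - 2*B*c) = -15 - 10*B*c)
p(F, Y) = 2*F + 2*F² + 18*Y (p(F, Y) = 2*(9*Y + (F*F + F)) = 2*(9*Y + (F² + F)) = 2*(9*Y + (F + F²)) = 2*(F + F² + 9*Y) = 2*F + 2*F² + 18*Y)
d = -4391 (d = (2*(-6) + 2*(-6)² + 18*(-15 - 10*4*6)) - 1*(-139) = (-12 + 2*36 + 18*(-15 - 240)) + 139 = (-12 + 72 + 18*(-255)) + 139 = (-12 + 72 - 4590) + 139 = -4530 + 139 = -4391)
-23917*d = -23917*(-4391) = 105019547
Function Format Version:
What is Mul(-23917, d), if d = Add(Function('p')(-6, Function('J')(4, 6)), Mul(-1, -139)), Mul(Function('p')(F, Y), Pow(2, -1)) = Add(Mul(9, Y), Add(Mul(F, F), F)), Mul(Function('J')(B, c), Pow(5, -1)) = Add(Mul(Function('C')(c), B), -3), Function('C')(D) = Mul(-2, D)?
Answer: 105019547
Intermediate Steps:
Function('J')(B, c) = Add(-15, Mul(-10, B, c)) (Function('J')(B, c) = Mul(5, Add(Mul(Mul(-2, c), B), -3)) = Mul(5, Add(Mul(-2, B, c), -3)) = Mul(5, Add(-3, Mul(-2, B, c))) = Add(-15, Mul(-10, B, c)))
Function('p')(F, Y) = Add(Mul(2, F), Mul(2, Pow(F, 2)), Mul(18, Y)) (Function('p')(F, Y) = Mul(2, Add(Mul(9, Y), Add(Mul(F, F), F))) = Mul(2, Add(Mul(9, Y), Add(Pow(F, 2), F))) = Mul(2, Add(Mul(9, Y), Add(F, Pow(F, 2)))) = Mul(2, Add(F, Pow(F, 2), Mul(9, Y))) = Add(Mul(2, F), Mul(2, Pow(F, 2)), Mul(18, Y)))
d = -4391 (d = Add(Add(Mul(2, -6), Mul(2, Pow(-6, 2)), Mul(18, Add(-15, Mul(-10, 4, 6)))), Mul(-1, -139)) = Add(Add(-12, Mul(2, 36), Mul(18, Add(-15, -240))), 139) = Add(Add(-12, 72, Mul(18, -255)), 139) = Add(Add(-12, 72, -4590), 139) = Add(-4530, 139) = -4391)
Mul(-23917, d) = Mul(-23917, -4391) = 105019547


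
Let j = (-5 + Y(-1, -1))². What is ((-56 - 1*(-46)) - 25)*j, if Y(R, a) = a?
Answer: -1260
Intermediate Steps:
j = 36 (j = (-5 - 1)² = (-6)² = 36)
((-56 - 1*(-46)) - 25)*j = ((-56 - 1*(-46)) - 25)*36 = ((-56 + 46) - 25)*36 = (-10 - 25)*36 = -35*36 = -1260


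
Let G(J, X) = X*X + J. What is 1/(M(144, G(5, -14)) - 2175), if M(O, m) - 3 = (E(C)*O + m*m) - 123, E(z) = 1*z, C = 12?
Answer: 1/39834 ≈ 2.5104e-5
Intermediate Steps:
E(z) = z
G(J, X) = J + X² (G(J, X) = X² + J = J + X²)
M(O, m) = -120 + m² + 12*O (M(O, m) = 3 + ((12*O + m*m) - 123) = 3 + ((12*O + m²) - 123) = 3 + ((m² + 12*O) - 123) = 3 + (-123 + m² + 12*O) = -120 + m² + 12*O)
1/(M(144, G(5, -14)) - 2175) = 1/((-120 + (5 + (-14)²)² + 12*144) - 2175) = 1/((-120 + (5 + 196)² + 1728) - 2175) = 1/((-120 + 201² + 1728) - 2175) = 1/((-120 + 40401 + 1728) - 2175) = 1/(42009 - 2175) = 1/39834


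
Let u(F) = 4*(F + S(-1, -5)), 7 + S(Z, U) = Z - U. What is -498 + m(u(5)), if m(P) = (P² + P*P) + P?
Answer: -362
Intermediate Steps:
S(Z, U) = -7 + Z - U (S(Z, U) = -7 + (Z - U) = -7 + Z - U)
u(F) = -12 + 4*F (u(F) = 4*(F + (-7 - 1 - 1*(-5))) = 4*(F + (-7 - 1 + 5)) = 4*(F - 3) = 4*(-3 + F) = -12 + 4*F)
m(P) = P + 2*P² (m(P) = (P² + P²) + P = 2*P² + P = P + 2*P²)
-498 + m(u(5)) = -498 + (-12 + 4*5)*(1 + 2*(-12 + 4*5)) = -498 + (-12 + 20)*(1 + 2*(-12 + 20)) = -498 + 8*(1 + 2*8) = -498 + 8*(1 + 16) = -498 + 8*17 = -498 + 136 = -362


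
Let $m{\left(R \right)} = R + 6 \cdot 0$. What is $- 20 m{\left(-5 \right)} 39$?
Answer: $3900$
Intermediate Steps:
$m{\left(R \right)} = R$ ($m{\left(R \right)} = R + 0 = R$)
$- 20 m{\left(-5 \right)} 39 = \left(-20\right) \left(-5\right) 39 = 100 \cdot 39 = 3900$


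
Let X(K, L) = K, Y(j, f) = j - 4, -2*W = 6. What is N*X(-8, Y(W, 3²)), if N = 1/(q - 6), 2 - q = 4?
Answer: 1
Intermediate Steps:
W = -3 (W = -½*6 = -3)
Y(j, f) = -4 + j
q = -2 (q = 2 - 1*4 = 2 - 4 = -2)
N = -⅛ (N = 1/(-2 - 6) = 1/(-8) = -⅛ ≈ -0.12500)
N*X(-8, Y(W, 3²)) = -⅛*(-8) = 1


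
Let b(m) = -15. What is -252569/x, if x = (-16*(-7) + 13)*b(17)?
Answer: 252569/1875 ≈ 134.70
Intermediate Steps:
x = -1875 (x = (-16*(-7) + 13)*(-15) = (112 + 13)*(-15) = 125*(-15) = -1875)
-252569/x = -252569/(-1875) = -252569*(-1/1875) = 252569/1875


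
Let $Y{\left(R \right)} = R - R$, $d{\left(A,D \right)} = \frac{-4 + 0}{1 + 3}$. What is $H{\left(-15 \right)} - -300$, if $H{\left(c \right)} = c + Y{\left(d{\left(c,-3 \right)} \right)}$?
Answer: $285$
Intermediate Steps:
$d{\left(A,D \right)} = -1$ ($d{\left(A,D \right)} = - \frac{4}{4} = \left(-4\right) \frac{1}{4} = -1$)
$Y{\left(R \right)} = 0$
$H{\left(c \right)} = c$ ($H{\left(c \right)} = c + 0 = c$)
$H{\left(-15 \right)} - -300 = -15 - -300 = -15 + 300 = 285$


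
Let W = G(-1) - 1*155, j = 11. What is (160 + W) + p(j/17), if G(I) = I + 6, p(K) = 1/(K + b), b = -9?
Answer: 1403/142 ≈ 9.8803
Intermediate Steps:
p(K) = 1/(-9 + K) (p(K) = 1/(K - 9) = 1/(-9 + K))
G(I) = 6 + I
W = -150 (W = (6 - 1) - 1*155 = 5 - 155 = -150)
(160 + W) + p(j/17) = (160 - 150) + 1/(-9 + 11/17) = 10 + 1/(-9 + 11*(1/17)) = 10 + 1/(-9 + 11/17) = 10 + 1/(-142/17) = 10 - 17/142 = 1403/142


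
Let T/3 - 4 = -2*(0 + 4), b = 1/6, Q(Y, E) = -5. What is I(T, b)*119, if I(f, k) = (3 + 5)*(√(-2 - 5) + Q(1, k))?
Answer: -4760 + 952*I*√7 ≈ -4760.0 + 2518.8*I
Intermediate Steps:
b = ⅙ ≈ 0.16667
T = -12 (T = 12 + 3*(-2*(0 + 4)) = 12 + 3*(-2*4) = 12 + 3*(-8) = 12 - 24 = -12)
I(f, k) = -40 + 8*I*√7 (I(f, k) = (3 + 5)*(√(-2 - 5) - 5) = 8*(√(-7) - 5) = 8*(I*√7 - 5) = 8*(-5 + I*√7) = -40 + 8*I*√7)
I(T, b)*119 = (-40 + 8*I*√7)*119 = -4760 + 952*I*√7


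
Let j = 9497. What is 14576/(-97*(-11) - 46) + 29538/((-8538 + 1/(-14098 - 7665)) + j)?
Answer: 480273297895/10654500518 ≈ 45.077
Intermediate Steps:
14576/(-97*(-11) - 46) + 29538/((-8538 + 1/(-14098 - 7665)) + j) = 14576/(-97*(-11) - 46) + 29538/((-8538 + 1/(-14098 - 7665)) + 9497) = 14576/(1067 - 46) + 29538/((-8538 + 1/(-21763)) + 9497) = 14576/1021 + 29538/((-8538 - 1/21763) + 9497) = 14576*(1/1021) + 29538/(-185812495/21763 + 9497) = 14576/1021 + 29538/(20870716/21763) = 14576/1021 + 29538*(21763/20870716) = 14576/1021 + 321417747/10435358 = 480273297895/10654500518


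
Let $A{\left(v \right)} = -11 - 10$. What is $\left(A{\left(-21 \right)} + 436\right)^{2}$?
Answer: $172225$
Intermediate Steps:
$A{\left(v \right)} = -21$ ($A{\left(v \right)} = -11 - 10 = -21$)
$\left(A{\left(-21 \right)} + 436\right)^{2} = \left(-21 + 436\right)^{2} = 415^{2} = 172225$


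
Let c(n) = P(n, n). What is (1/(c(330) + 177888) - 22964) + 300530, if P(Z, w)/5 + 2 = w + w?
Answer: 50288852749/181178 ≈ 2.7757e+5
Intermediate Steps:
P(Z, w) = -10 + 10*w (P(Z, w) = -10 + 5*(w + w) = -10 + 5*(2*w) = -10 + 10*w)
c(n) = -10 + 10*n
(1/(c(330) + 177888) - 22964) + 300530 = (1/((-10 + 10*330) + 177888) - 22964) + 300530 = (1/((-10 + 3300) + 177888) - 22964) + 300530 = (1/(3290 + 177888) - 22964) + 300530 = (1/181178 - 22964) + 300530 = -4160571591/181178 + 300530 = 50288852749/181178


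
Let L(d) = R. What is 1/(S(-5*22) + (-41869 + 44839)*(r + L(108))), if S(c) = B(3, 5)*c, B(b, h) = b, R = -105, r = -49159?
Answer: -1/146314410 ≈ -6.8346e-9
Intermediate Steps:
L(d) = -105
S(c) = 3*c
1/(S(-5*22) + (-41869 + 44839)*(r + L(108))) = 1/(3*(-5*22) + (-41869 + 44839)*(-49159 - 105)) = 1/(3*(-110) + 2970*(-49264)) = 1/(-330 - 146314080) = 1/(-146314410) = -1/146314410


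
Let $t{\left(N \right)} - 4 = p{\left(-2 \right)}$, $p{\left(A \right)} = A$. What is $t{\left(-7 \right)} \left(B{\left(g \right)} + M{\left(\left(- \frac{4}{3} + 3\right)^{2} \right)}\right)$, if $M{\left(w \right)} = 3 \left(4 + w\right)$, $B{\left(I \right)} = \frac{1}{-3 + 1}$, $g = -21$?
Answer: $\frac{119}{3} \approx 39.667$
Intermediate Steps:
$t{\left(N \right)} = 2$ ($t{\left(N \right)} = 4 - 2 = 2$)
$B{\left(I \right)} = - \frac{1}{2}$ ($B{\left(I \right)} = \frac{1}{-2} = - \frac{1}{2}$)
$M{\left(w \right)} = 12 + 3 w$
$t{\left(-7 \right)} \left(B{\left(g \right)} + M{\left(\left(- \frac{4}{3} + 3\right)^{2} \right)}\right) = 2 \left(- \frac{1}{2} + \left(12 + 3 \left(- \frac{4}{3} + 3\right)^{2}\right)\right) = 2 \left(- \frac{1}{2} + \left(12 + 3 \left(\frac{5}{3}\right)^{2}\right)\right) = 2 \left(- \frac{1}{2} + \left(12 + 3 \cdot \frac{25}{9}\right)\right) = 2 \left(- \frac{1}{2} + \left(12 + \frac{25}{3}\right)\right) = 2 \left(- \frac{1}{2} + \frac{61}{3}\right) = 2 \cdot \frac{119}{6} = \frac{119}{3}$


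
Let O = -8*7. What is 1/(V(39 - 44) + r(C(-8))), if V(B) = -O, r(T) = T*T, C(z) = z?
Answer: 1/120 ≈ 0.0083333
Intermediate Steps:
O = -56
r(T) = T**2
V(B) = 56 (V(B) = -1*(-56) = 56)
1/(V(39 - 44) + r(C(-8))) = 1/(56 + (-8)**2) = 1/(56 + 64) = 1/120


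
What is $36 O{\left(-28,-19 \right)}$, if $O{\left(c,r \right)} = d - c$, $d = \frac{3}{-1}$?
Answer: $900$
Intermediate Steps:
$d = -3$ ($d = 3 \left(-1\right) = -3$)
$O{\left(c,r \right)} = -3 - c$
$36 O{\left(-28,-19 \right)} = 36 \left(-3 - -28\right) = 36 \left(-3 + 28\right) = 36 \cdot 25 = 900$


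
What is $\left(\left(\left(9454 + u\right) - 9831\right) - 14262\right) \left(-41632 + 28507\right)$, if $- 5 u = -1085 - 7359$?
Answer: $169971375$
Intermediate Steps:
$u = \frac{8444}{5}$ ($u = - \frac{-1085 - 7359}{5} = \left(- \frac{1}{5}\right) \left(-8444\right) = \frac{8444}{5} \approx 1688.8$)
$\left(\left(\left(9454 + u\right) - 9831\right) - 14262\right) \left(-41632 + 28507\right) = \left(\left(\left(9454 + \frac{8444}{5}\right) - 9831\right) - 14262\right) \left(-41632 + 28507\right) = \left(\left(\frac{55714}{5} - 9831\right) - 14262\right) \left(-13125\right) = \left(\frac{6559}{5} - 14262\right) \left(-13125\right) = \left(- \frac{64751}{5}\right) \left(-13125\right) = 169971375$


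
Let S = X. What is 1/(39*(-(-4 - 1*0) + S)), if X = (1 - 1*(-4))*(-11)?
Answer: -1/1989 ≈ -0.00050277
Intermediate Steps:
X = -55 (X = (1 + 4)*(-11) = 5*(-11) = -55)
S = -55
1/(39*(-(-4 - 1*0) + S)) = 1/(39*(-(-4 - 1*0) - 55)) = 1/(39*(-(-4 + 0) - 55)) = 1/(39*(-1*(-4) - 55)) = 1/(39*(4 - 55)) = 1/(39*(-51)) = 1/(-1989) = -1/1989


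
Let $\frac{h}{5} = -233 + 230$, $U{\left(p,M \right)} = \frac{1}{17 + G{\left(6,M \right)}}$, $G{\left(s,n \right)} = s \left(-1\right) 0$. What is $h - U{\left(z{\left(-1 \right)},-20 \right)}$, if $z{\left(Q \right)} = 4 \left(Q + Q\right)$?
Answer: $- \frac{256}{17} \approx -15.059$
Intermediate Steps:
$z{\left(Q \right)} = 8 Q$ ($z{\left(Q \right)} = 4 \cdot 2 Q = 8 Q$)
$G{\left(s,n \right)} = 0$ ($G{\left(s,n \right)} = - s 0 = 0$)
$U{\left(p,M \right)} = \frac{1}{17}$ ($U{\left(p,M \right)} = \frac{1}{17 + 0} = \frac{1}{17}$)
$h = -15$ ($h = 5 \left(-233 + 230\right) = 5 \left(-3\right) = -15$)
$h - U{\left(z{\left(-1 \right)},-20 \right)} = -15 - \frac{1}{17} = - \frac{256}{17}$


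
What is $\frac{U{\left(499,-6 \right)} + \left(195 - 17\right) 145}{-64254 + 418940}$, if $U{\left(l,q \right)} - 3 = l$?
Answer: $\frac{13156}{177343} \approx 0.074184$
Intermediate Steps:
$U{\left(l,q \right)} = 3 + l$
$\frac{U{\left(499,-6 \right)} + \left(195 - 17\right) 145}{-64254 + 418940} = \frac{\left(3 + 499\right) + \left(195 - 17\right) 145}{-64254 + 418940} = \frac{502 + 178 \cdot 145}{354686} = \left(502 + 25810\right) \frac{1}{354686} = 26312 \cdot \frac{1}{354686} = \frac{13156}{177343}$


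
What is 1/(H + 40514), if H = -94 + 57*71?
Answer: 1/44467 ≈ 2.2489e-5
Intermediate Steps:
H = 3953 (H = -94 + 4047 = 3953)
1/(H + 40514) = 1/(3953 + 40514) = 1/44467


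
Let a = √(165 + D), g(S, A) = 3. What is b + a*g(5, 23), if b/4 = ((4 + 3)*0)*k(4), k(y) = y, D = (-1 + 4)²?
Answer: 3*√174 ≈ 39.573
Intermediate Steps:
D = 9 (D = 3² = 9)
a = √174 (a = √(165 + 9) = √174 ≈ 13.191)
b = 0 (b = 4*(((4 + 3)*0)*4) = 4*((7*0)*4) = 4*(0*4) = 4*0 = 0)
b + a*g(5, 23) = 0 + √174*3 = 0 + 3*√174 = 3*√174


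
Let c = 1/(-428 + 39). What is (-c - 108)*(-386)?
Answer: 16216246/389 ≈ 41687.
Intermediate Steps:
c = -1/389 (c = 1/(-389) = -1/389 ≈ -0.0025707)
(-c - 108)*(-386) = (-1*(-1/389) - 108)*(-386) = (1/389 - 108)*(-386) = -42011/389*(-386) = 16216246/389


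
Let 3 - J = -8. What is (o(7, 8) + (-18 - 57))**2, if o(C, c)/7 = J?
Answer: 4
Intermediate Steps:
J = 11 (J = 3 - 1*(-8) = 3 + 8 = 11)
o(C, c) = 77 (o(C, c) = 7*11 = 77)
(o(7, 8) + (-18 - 57))**2 = (77 + (-18 - 57))**2 = (77 - 75)**2 = 2**2 = 4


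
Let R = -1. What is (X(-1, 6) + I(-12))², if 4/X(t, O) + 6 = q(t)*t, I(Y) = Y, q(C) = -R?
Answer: 7744/49 ≈ 158.04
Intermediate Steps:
q(C) = 1 (q(C) = -1*(-1) = 1)
X(t, O) = 4/(-6 + t) (X(t, O) = 4/(-6 + 1*t) = 4/(-6 + t))
(X(-1, 6) + I(-12))² = (4/(-6 - 1) - 12)² = (4/(-7) - 12)² = (4*(-⅐) - 12)² = (-4/7 - 12)² = (-88/7)² = 7744/49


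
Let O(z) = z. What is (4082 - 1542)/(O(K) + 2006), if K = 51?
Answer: 2540/2057 ≈ 1.2348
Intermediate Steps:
(4082 - 1542)/(O(K) + 2006) = (4082 - 1542)/(51 + 2006) = 2540/2057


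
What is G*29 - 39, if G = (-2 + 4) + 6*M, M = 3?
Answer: 541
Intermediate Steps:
G = 20 (G = (-2 + 4) + 6*3 = 2 + 18 = 20)
G*29 - 39 = 20*29 - 39 = 580 - 39 = 541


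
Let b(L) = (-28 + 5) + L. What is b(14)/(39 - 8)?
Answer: -9/31 ≈ -0.29032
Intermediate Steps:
b(L) = -23 + L
b(14)/(39 - 8) = (-23 + 14)/(39 - 8) = -9/31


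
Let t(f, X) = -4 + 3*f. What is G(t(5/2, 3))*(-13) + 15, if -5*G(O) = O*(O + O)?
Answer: 787/10 ≈ 78.700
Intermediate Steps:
G(O) = -2*O²/5 (G(O) = -O*(O + O)/5 = -O*2*O/5 = -2*O²/5)
G(t(5/2, 3))*(-13) + 15 = -2*(-4 + 3*(5/2))²/5*(-13) + 15 = -2*(-4 + 15/2)²/5*(-13) + 15 = -2*(7/2)²/5*(-13) + 15 = -⅖*49/4*(-13) + 15 = -49/10*(-13) + 15 = 637/10 + 15 = 787/10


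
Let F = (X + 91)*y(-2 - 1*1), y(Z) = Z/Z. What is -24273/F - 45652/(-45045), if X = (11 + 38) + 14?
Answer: -14108401/90090 ≈ -156.60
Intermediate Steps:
y(Z) = 1
X = 63 (X = 49 + 14 = 63)
F = 154 (F = (63 + 91)*1 = 154*1 = 154)
-24273/F - 45652/(-45045) = -24273/154 - 45652/(-45045) = -24273*1/154 - 45652*(-1/45045) = -24273/154 + 45652/45045 = -14108401/90090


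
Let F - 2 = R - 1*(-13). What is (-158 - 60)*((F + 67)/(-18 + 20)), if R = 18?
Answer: -10900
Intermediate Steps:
F = 33 (F = 2 + (18 - 1*(-13)) = 2 + (18 + 13) = 2 + 31 = 33)
(-158 - 60)*((F + 67)/(-18 + 20)) = (-158 - 60)*((33 + 67)/(-18 + 20)) = -21800/2 = -218*50 = -10900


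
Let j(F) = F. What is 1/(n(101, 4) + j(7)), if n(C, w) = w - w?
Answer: 1/7 ≈ 0.14286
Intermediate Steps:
n(C, w) = 0
1/(n(101, 4) + j(7)) = 1/(0 + 7) = 1/7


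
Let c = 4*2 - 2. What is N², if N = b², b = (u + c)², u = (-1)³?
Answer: 390625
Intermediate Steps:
c = 6 (c = 8 - 2 = 6)
u = -1
b = 25 (b = (-1 + 6)² = 5² = 25)
N = 625 (N = 25² = 625)
N² = 625² = 390625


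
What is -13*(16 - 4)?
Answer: -156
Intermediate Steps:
-13*(16 - 4) = -13*12 = -156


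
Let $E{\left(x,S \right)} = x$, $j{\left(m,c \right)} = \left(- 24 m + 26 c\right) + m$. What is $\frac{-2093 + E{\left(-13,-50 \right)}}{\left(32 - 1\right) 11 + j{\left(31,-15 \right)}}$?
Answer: $\frac{351}{127} \approx 2.7638$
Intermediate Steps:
$j{\left(m,c \right)} = - 23 m + 26 c$
$\frac{-2093 + E{\left(-13,-50 \right)}}{\left(32 - 1\right) 11 + j{\left(31,-15 \right)}} = \frac{-2093 - 13}{\left(32 - 1\right) 11 + \left(\left(-23\right) 31 + 26 \left(-15\right)\right)} = - \frac{2106}{31 \cdot 11 - 1103} = - \frac{2106}{341 - 1103} = - \frac{2106}{-762} = \left(-2106\right) \left(- \frac{1}{762}\right) = \frac{351}{127}$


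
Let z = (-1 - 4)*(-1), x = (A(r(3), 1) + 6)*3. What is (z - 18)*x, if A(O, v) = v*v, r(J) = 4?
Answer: -273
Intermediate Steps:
A(O, v) = v²
x = 21 (x = (1² + 6)*3 = (1 + 6)*3 = 7*3 = 21)
z = 5 (z = -5*(-1) = 5)
(z - 18)*x = (5 - 18)*21 = -13*21 = -273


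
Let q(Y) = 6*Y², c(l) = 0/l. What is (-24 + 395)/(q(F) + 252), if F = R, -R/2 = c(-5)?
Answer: 53/36 ≈ 1.4722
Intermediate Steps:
c(l) = 0
R = 0 (R = -2*0 = 0)
F = 0
(-24 + 395)/(q(F) + 252) = (-24 + 395)/(6*0² + 252) = 371/(6*0 + 252) = 371/(0 + 252) = 371/252 = 371*(1/252) = 53/36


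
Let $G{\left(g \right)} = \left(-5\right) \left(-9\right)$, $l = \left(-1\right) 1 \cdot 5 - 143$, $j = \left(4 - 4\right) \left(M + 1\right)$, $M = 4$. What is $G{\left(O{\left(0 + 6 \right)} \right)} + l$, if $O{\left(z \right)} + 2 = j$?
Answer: $-103$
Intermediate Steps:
$j = 0$ ($j = \left(4 - 4\right) \left(4 + 1\right) = 0 \cdot 5 = 0$)
$l = -148$ ($l = \left(-1\right) 5 - 143 = -5 - 143 = -148$)
$O{\left(z \right)} = -2$ ($O{\left(z \right)} = -2 + 0 = -2$)
$G{\left(g \right)} = 45$
$G{\left(O{\left(0 + 6 \right)} \right)} + l = 45 - 148 = -103$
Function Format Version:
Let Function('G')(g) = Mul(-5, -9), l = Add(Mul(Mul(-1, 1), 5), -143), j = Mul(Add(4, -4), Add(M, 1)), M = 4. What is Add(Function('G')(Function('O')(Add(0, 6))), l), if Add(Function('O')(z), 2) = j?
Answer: -103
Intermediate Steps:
j = 0 (j = Mul(Add(4, -4), Add(4, 1)) = Mul(0, 5) = 0)
l = -148 (l = Add(Mul(-1, 5), -143) = Add(-5, -143) = -148)
Function('O')(z) = -2 (Function('O')(z) = Add(-2, 0) = -2)
Function('G')(g) = 45
Add(Function('G')(Function('O')(Add(0, 6))), l) = Add(45, -148) = -103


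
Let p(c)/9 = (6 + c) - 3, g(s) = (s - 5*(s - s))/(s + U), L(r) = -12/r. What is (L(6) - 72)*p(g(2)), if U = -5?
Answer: -1554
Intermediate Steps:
g(s) = s/(-5 + s) (g(s) = (s - 5*(s - s))/(s - 5) = (s - 5*0)/(-5 + s) = (s + 0)/(-5 + s) = s/(-5 + s))
p(c) = 27 + 9*c (p(c) = 9*((6 + c) - 3) = 9*(3 + c) = 27 + 9*c)
(L(6) - 72)*p(g(2)) = (-12/6 - 72)*(27 + 9*(2/(-5 + 2))) = (-12*⅙ - 72)*(27 + 9*(2/(-3))) = (-2 - 72)*(27 + 9*(2*(-⅓))) = -74*(27 + 9*(-⅔)) = -74*(27 - 6) = -74*21 = -1554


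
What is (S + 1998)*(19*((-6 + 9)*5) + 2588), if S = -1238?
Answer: 2183480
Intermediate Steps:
(S + 1998)*(19*((-6 + 9)*5) + 2588) = (-1238 + 1998)*(19*((-6 + 9)*5) + 2588) = 760*(19*(3*5) + 2588) = 760*(19*15 + 2588) = 760*(285 + 2588) = 760*2873 = 2183480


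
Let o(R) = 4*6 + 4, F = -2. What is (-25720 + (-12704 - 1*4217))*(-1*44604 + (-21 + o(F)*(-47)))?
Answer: 1958970181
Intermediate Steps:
o(R) = 28 (o(R) = 24 + 4 = 28)
(-25720 + (-12704 - 1*4217))*(-1*44604 + (-21 + o(F)*(-47))) = (-25720 + (-12704 - 1*4217))*(-1*44604 + (-21 + 28*(-47))) = (-25720 + (-12704 - 4217))*(-44604 + (-21 - 1316)) = (-25720 - 16921)*(-44604 - 1337) = -42641*(-45941) = 1958970181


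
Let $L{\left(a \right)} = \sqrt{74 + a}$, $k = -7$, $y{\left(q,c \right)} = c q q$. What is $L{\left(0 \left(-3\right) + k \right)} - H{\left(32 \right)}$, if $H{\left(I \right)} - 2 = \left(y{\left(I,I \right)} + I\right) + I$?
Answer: $-32834 + \sqrt{67} \approx -32826.0$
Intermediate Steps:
$y{\left(q,c \right)} = c q^{2}$
$H{\left(I \right)} = 2 + I^{3} + 2 I$ ($H{\left(I \right)} = 2 + \left(\left(I I^{2} + I\right) + I\right) = 2 + \left(\left(I^{3} + I\right) + I\right) = 2 + \left(\left(I + I^{3}\right) + I\right) = 2 + \left(I^{3} + 2 I\right) = 2 + I^{3} + 2 I$)
$L{\left(0 \left(-3\right) + k \right)} - H{\left(32 \right)} = \sqrt{74 + \left(0 \left(-3\right) - 7\right)} - \left(2 + 32^{3} + 2 \cdot 32\right) = \sqrt{74 + \left(0 - 7\right)} - \left(2 + 32768 + 64\right) = \sqrt{74 - 7} - 32834 = \sqrt{67} - 32834 = -32834 + \sqrt{67}$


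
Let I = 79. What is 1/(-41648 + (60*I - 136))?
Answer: -1/37044 ≈ -2.6995e-5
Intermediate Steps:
1/(-41648 + (60*I - 136)) = 1/(-41648 + (60*79 - 136)) = 1/(-41648 + (4740 - 136)) = 1/(-41648 + 4604) = 1/(-37044) = -1/37044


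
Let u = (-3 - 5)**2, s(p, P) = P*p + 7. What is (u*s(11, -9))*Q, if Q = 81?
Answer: -476928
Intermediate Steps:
s(p, P) = 7 + P*p
u = 64 (u = (-8)**2 = 64)
(u*s(11, -9))*Q = (64*(7 - 9*11))*81 = (64*(7 - 99))*81 = (64*(-92))*81 = -5888*81 = -476928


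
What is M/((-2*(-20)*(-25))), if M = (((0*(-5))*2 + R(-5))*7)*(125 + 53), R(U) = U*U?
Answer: -623/20 ≈ -31.150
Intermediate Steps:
R(U) = U**2
M = 31150 (M = (((0*(-5))*2 + (-5)**2)*7)*(125 + 53) = ((0*2 + 25)*7)*178 = ((0 + 25)*7)*178 = (25*7)*178 = 175*178 = 31150)
M/((-2*(-20)*(-25))) = 31150/((-2*(-20)*(-25))) = 31150/((40*(-25))) = 31150/(-1000) = 31150*(-1/1000) = -623/20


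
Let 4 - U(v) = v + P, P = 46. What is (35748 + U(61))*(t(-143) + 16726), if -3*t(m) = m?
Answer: 1793692045/3 ≈ 5.9790e+8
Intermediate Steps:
t(m) = -m/3
U(v) = -42 - v (U(v) = 4 - (v + 46) = 4 - (46 + v) = 4 + (-46 - v) = -42 - v)
(35748 + U(61))*(t(-143) + 16726) = (35748 + (-42 - 1*61))*(-⅓*(-143) + 16726) = (35748 + (-42 - 61))*(143/3 + 16726) = (35748 - 103)*(50321/3) = 35645*(50321/3) = 1793692045/3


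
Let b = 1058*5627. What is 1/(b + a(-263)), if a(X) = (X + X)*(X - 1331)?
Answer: 1/6791810 ≈ 1.4724e-7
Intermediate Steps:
b = 5953366
a(X) = 2*X*(-1331 + X) (a(X) = (2*X)*(-1331 + X) = 2*X*(-1331 + X))
1/(b + a(-263)) = 1/(5953366 + 2*(-263)*(-1331 - 263)) = 1/(5953366 + 2*(-263)*(-1594)) = 1/(5953366 + 838444) = 1/6791810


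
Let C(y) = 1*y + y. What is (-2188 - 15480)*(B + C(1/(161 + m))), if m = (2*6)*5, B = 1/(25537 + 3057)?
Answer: -29832418/185861 ≈ -160.51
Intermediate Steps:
B = 1/28594 ≈ 3.4972e-5
m = 60 (m = 12*5 = 60)
C(y) = 2*y (C(y) = y + y = 2*y)
(-2188 - 15480)*(B + C(1/(161 + m))) = (-2188 - 15480)*(1/28594 + 2/(161 + 60)) = -17668*(1/28594 + 2/221) = -17668*3377/371722 = -29832418/185861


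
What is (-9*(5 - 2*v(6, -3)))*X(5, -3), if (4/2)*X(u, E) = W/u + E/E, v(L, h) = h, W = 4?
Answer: -891/10 ≈ -89.100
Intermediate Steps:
X(u, E) = ½ + 2/u (X(u, E) = (4/u + E/E)/2 = (4/u + 1)/2 = (1 + 4/u)/2 = ½ + 2/u)
(-9*(5 - 2*v(6, -3)))*X(5, -3) = (-9*(5 - 2*(-3)))*((½)*(4 + 5)/5) = (-9*(5 + 6))*((½)*(⅕)*9) = -9*11*(9/10) = -99*9/10 = -891/10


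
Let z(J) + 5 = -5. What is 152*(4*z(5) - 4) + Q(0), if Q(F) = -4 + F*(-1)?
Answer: -6692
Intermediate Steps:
Q(F) = -4 - F
z(J) = -10 (z(J) = -5 - 5 = -10)
152*(4*z(5) - 4) + Q(0) = 152*(4*(-10) - 4) + (-4 - 1*0) = 152*(-40 - 4) + (-4 + 0) = 152*(-44) - 4 = -6688 - 4 = -6692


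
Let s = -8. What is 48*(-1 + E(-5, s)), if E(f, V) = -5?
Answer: -288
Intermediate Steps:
48*(-1 + E(-5, s)) = 48*(-1 - 5) = 48*(-6) = -288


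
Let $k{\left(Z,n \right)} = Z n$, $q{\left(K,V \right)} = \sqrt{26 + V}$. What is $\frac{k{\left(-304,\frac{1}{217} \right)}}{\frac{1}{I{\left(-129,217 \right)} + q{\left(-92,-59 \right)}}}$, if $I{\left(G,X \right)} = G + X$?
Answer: $- \frac{26752}{217} - \frac{304 i \sqrt{33}}{217} \approx -123.28 - 8.0477 i$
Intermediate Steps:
$\frac{k{\left(-304,\frac{1}{217} \right)}}{\frac{1}{I{\left(-129,217 \right)} + q{\left(-92,-59 \right)}}} = \frac{\left(-304\right) \frac{1}{217}}{\frac{1}{\left(-129 + 217\right) + \sqrt{26 - 59}}} = \frac{\left(-304\right) \frac{1}{217}}{\frac{1}{88 + \sqrt{-33}}} = - \frac{304}{217 \frac{1}{88 + i \sqrt{33}}} = - \frac{304 \left(88 + i \sqrt{33}\right)}{217} = - \frac{26752}{217} - \frac{304 i \sqrt{33}}{217}$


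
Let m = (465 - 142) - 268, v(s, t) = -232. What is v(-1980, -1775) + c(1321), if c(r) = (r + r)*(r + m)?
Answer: 3635160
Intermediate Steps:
m = 55 (m = 323 - 268 = 55)
c(r) = 2*r*(55 + r) (c(r) = (r + r)*(r + 55) = (2*r)*(55 + r) = 2*r*(55 + r))
v(-1980, -1775) + c(1321) = -232 + 2*1321*(55 + 1321) = -232 + 2*1321*1376 = -232 + 3635392 = 3635160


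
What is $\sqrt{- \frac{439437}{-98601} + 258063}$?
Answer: $\frac{10 \sqrt{2787747091877}}{32867} \approx 508.0$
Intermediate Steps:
$\sqrt{- \frac{439437}{-98601} + 258063} = \sqrt{\left(-439437\right) \left(- \frac{1}{98601}\right) + 258063} = \sqrt{\frac{146479}{32867} + 258063} = \sqrt{\frac{8481903100}{32867}} = \frac{10 \sqrt{2787747091877}}{32867}$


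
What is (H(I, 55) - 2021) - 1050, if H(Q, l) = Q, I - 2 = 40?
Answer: -3029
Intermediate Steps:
I = 42 (I = 2 + 40 = 42)
(H(I, 55) - 2021) - 1050 = (42 - 2021) - 1050 = -1979 - 1050 = -3029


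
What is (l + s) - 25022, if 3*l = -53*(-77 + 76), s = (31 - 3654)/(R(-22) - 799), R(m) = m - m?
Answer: -59924518/2397 ≈ -25000.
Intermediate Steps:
R(m) = 0
s = 3623/799 (s = (31 - 3654)/(0 - 799) = -3623/(-799) = -3623*(-1/799) = 3623/799 ≈ 4.5344)
l = 53/3 (l = (-53*(-77 + 76))/3 = (-53*(-1))/3 = (1/3)*53 = 53/3 ≈ 17.667)
(l + s) - 25022 = (53/3 + 3623/799) - 25022 = 53216/2397 - 25022 = -59924518/2397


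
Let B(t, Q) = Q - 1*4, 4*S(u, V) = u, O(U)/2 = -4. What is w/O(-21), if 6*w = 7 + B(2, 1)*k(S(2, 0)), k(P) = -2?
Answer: -13/48 ≈ -0.27083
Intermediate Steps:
O(U) = -8 (O(U) = 2*(-4) = -8)
S(u, V) = u/4
B(t, Q) = -4 + Q (B(t, Q) = Q - 4 = -4 + Q)
w = 13/6 (w = (7 + (-4 + 1)*(-2))/6 = (7 - 3*(-2))/6 = (7 + 6)/6 = (⅙)*13 = 13/6 ≈ 2.1667)
w/O(-21) = (13/6)/(-8) = -⅛*13/6 = -13/48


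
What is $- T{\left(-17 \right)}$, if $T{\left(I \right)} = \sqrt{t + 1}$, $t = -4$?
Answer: $- i \sqrt{3} \approx - 1.732 i$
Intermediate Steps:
$T{\left(I \right)} = i \sqrt{3}$ ($T{\left(I \right)} = \sqrt{-4 + 1} = \sqrt{-3} = i \sqrt{3}$)
$- T{\left(-17 \right)} = - i \sqrt{3}$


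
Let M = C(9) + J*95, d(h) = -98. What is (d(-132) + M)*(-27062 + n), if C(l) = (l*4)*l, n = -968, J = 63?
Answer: -174094330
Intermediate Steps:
C(l) = 4*l**2 (C(l) = (4*l)*l = 4*l**2)
M = 6309 (M = 4*9**2 + 63*95 = 4*81 + 5985 = 324 + 5985 = 6309)
(d(-132) + M)*(-27062 + n) = (-98 + 6309)*(-27062 - 968) = 6211*(-28030) = -174094330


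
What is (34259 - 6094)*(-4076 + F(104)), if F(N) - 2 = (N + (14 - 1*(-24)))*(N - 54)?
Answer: 85227290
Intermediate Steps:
F(N) = 2 + (-54 + N)*(38 + N) (F(N) = 2 + (N + (14 - 1*(-24)))*(N - 54) = 2 + (N + (14 + 24))*(-54 + N) = 2 + (N + 38)*(-54 + N) = 2 + (38 + N)*(-54 + N) = 2 + (-54 + N)*(38 + N))
(34259 - 6094)*(-4076 + F(104)) = (34259 - 6094)*(-4076 + (-2050 + 104² - 16*104)) = 28165*(-4076 + (-2050 + 10816 - 1664)) = 28165*(-4076 + 7102) = 28165*3026 = 85227290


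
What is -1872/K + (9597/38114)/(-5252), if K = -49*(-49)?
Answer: -374750133213/480619521928 ≈ -0.77972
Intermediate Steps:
K = 2401
-1872/K + (9597/38114)/(-5252) = -1872/2401 + (9597/38114)/(-5252) = -1872*1/2401 + (9597*(1/38114))*(-1/5252) = -1872/2401 + (9597/38114)*(-1/5252) = -1872/2401 - 9597/200174728 = -374750133213/480619521928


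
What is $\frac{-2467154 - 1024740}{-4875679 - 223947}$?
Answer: $\frac{249421}{364259} \approx 0.68474$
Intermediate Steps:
$\frac{-2467154 - 1024740}{-4875679 - 223947} = - \frac{3491894}{-5099626} = \left(-3491894\right) \left(- \frac{1}{5099626}\right) = \frac{249421}{364259}$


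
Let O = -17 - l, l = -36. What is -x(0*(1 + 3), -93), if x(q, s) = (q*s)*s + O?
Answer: -19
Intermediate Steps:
O = 19 (O = -17 - 1*(-36) = -17 + 36 = 19)
x(q, s) = 19 + q*s² (x(q, s) = (q*s)*s + 19 = q*s² + 19 = 19 + q*s²)
-x(0*(1 + 3), -93) = -(19 + (0*(1 + 3))*(-93)²) = -(19 + (0*4)*8649) = -(19 + 0*8649) = -(19 + 0) = -1*19 = -19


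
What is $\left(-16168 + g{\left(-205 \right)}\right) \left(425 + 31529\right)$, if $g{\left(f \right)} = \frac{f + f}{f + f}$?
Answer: $-516600318$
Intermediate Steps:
$g{\left(f \right)} = 1$ ($g{\left(f \right)} = \frac{2 f}{2 f} = 2 f \frac{1}{2 f} = 1$)
$\left(-16168 + g{\left(-205 \right)}\right) \left(425 + 31529\right) = \left(-16168 + 1\right) \left(425 + 31529\right) = \left(-16167\right) 31954 = -516600318$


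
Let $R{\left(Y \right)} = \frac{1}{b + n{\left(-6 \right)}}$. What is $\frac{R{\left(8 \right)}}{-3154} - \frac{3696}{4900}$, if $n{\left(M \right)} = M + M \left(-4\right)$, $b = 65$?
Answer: $- \frac{34555399}{45811850} \approx -0.75429$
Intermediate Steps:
$n{\left(M \right)} = - 3 M$ ($n{\left(M \right)} = M - 4 M = - 3 M$)
$R{\left(Y \right)} = \frac{1}{83}$ ($R{\left(Y \right)} = \frac{1}{65 - -18} = \frac{1}{65 + 18} = \frac{1}{83}$)
$\frac{R{\left(8 \right)}}{-3154} - \frac{3696}{4900} = \frac{1}{83 \left(-3154\right)} - \frac{3696}{4900} = \frac{1}{83} \left(- \frac{1}{3154}\right) - \frac{132}{175} = - \frac{1}{261782} - \frac{132}{175} = - \frac{34555399}{45811850}$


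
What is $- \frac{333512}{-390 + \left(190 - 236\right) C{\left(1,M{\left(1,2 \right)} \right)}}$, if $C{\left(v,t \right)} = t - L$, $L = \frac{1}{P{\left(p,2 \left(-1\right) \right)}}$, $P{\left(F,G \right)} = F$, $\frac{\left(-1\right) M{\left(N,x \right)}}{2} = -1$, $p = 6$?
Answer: $\frac{1000536}{1423} \approx 703.12$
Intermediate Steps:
$M{\left(N,x \right)} = 2$ ($M{\left(N,x \right)} = \left(-2\right) \left(-1\right) = 2$)
$L = \frac{1}{6} \approx 0.16667$
$C{\left(v,t \right)} = - \frac{1}{6} + t$ ($C{\left(v,t \right)} = t - \frac{1}{6} = - \frac{1}{6} + t$)
$- \frac{333512}{-390 + \left(190 - 236\right) C{\left(1,M{\left(1,2 \right)} \right)}} = - \frac{333512}{-390 + \left(190 - 236\right) \left(- \frac{1}{6} + 2\right)} = - \frac{333512}{-390 + \left(190 - 236\right) \frac{11}{6}} = - \frac{333512}{-390 - \frac{253}{3}} = - \frac{333512}{- \frac{1423}{3}} = \left(-333512\right) \left(- \frac{3}{1423}\right) = \frac{1000536}{1423}$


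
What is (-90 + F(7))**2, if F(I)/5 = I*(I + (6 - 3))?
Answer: 67600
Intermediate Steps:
F(I) = 5*I*(3 + I) (F(I) = 5*(I*(I + (6 - 3))) = 5*(I*(I + 3)) = 5*(I*(3 + I)) = 5*I*(3 + I))
(-90 + F(7))**2 = (-90 + 5*7*(3 + 7))**2 = (-90 + 5*7*10)**2 = (-90 + 350)**2 = 260**2 = 67600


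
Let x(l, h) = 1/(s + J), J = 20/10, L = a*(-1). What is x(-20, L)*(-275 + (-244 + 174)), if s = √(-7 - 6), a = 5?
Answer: -690/17 + 345*I*√13/17 ≈ -40.588 + 73.172*I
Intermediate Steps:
L = -5 (L = 5*(-1) = -5)
J = 2 (J = 20*(⅒) = 2)
s = I*√13 (s = √(-13) = I*√13 ≈ 3.6056*I)
x(l, h) = 1/(2 + I*√13) (x(l, h) = 1/(I*√13 + 2) = 1/(2 + I*√13))
x(-20, L)*(-275 + (-244 + 174)) = (2/17 - I*√13/17)*(-275 + (-244 + 174)) = (2/17 - I*√13/17)*(-275 - 70) = (2/17 - I*√13/17)*(-345) = -690/17 + 345*I*√13/17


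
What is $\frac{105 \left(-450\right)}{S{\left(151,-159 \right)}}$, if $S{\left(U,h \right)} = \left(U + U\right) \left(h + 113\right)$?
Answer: $\frac{23625}{6946} \approx 3.4012$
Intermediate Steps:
$S{\left(U,h \right)} = 2 U \left(113 + h\right)$
$\frac{105 \left(-450\right)}{S{\left(151,-159 \right)}} = \frac{105 \left(-450\right)}{2 \cdot 151 \left(113 - 159\right)} = - \frac{47250}{2 \cdot 151 \left(-46\right)} = - \frac{47250}{-13892} = \left(-47250\right) \left(- \frac{1}{13892}\right) = \frac{23625}{6946}$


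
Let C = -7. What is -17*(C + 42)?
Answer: -595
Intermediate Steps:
-17*(C + 42) = -17*(-7 + 42) = -17*35 = -595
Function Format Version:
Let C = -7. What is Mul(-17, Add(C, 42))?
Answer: -595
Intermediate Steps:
Mul(-17, Add(C, 42)) = Mul(-17, Add(-7, 42)) = Mul(-17, 35) = -595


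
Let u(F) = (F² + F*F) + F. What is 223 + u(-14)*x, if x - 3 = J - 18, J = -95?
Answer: -41357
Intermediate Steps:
u(F) = F + 2*F² (u(F) = (F² + F²) + F = 2*F² + F = F + 2*F²)
x = -110 (x = 3 + (-95 - 18) = 3 - 113 = -110)
223 + u(-14)*x = 223 - 14*(1 + 2*(-14))*(-110) = 223 - 14*(1 - 28)*(-110) = 223 - 14*(-27)*(-110) = 223 + 378*(-110) = 223 - 41580 = -41357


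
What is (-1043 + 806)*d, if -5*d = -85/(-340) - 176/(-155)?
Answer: 203583/3100 ≈ 65.672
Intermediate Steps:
d = -859/3100 (d = -(-85/(-340) - 176/(-155))/5 = -(-85*(-1/340) - 176*(-1/155))/5 = -(¼ + 176/155)/5 = -⅕*859/620 = -859/3100 ≈ -0.27710)
(-1043 + 806)*d = (-1043 + 806)*(-859/3100) = -237*(-859/3100) = 203583/3100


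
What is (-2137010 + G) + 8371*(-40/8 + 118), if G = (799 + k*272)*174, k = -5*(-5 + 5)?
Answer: -1052061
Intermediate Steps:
k = 0 (k = -5*0 = 0)
G = 139026 (G = (799 + 0*272)*174 = (799 + 0)*174 = 799*174 = 139026)
(-2137010 + G) + 8371*(-40/8 + 118) = (-2137010 + 139026) + 8371*(-40/8 + 118) = -1997984 + 8371*(-40*1/8 + 118) = -1997984 + 8371*(-5 + 118) = -1997984 + 8371*113 = -1997984 + 945923 = -1052061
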